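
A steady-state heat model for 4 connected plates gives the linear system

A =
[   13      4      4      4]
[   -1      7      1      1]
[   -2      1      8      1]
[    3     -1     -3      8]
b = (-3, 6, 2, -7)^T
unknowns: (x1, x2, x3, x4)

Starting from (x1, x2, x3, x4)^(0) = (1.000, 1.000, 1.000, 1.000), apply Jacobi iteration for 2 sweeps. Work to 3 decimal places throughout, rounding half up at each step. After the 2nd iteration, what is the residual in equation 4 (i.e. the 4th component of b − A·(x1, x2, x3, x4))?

-3.375

Iteration 1:
  x1 = (-3 - (4)·1.000 - (4)·1.000 - (4)·1.000) / (13) = -1.154
  x2 = (6 - (-1)·1.000 - (1)·1.000 - (1)·1.000) / (7) = 0.714
  x3 = (2 - (-2)·1.000 - (1)·1.000 - (1)·1.000) / (8) = 0.250
  x4 = (-7 - (3)·1.000 - (-1)·1.000 - (-3)·1.000) / (8) = -0.750
Iteration 2:
  x1 = (-3 - (4)·0.714 - (4)·0.250 - (4)·-0.750) / (13) = -0.297
  x2 = (6 - (-1)·-1.154 - (1)·0.250 - (1)·-0.750) / (7) = 0.764
  x3 = (2 - (-2)·-1.154 - (1)·0.714 - (1)·-0.750) / (8) = -0.034
  x4 = (-7 - (3)·-1.154 - (-1)·0.714 - (-3)·0.250) / (8) = -0.259
Residual b − A·x = (-1.023, 0.648, 1.173, -3.375)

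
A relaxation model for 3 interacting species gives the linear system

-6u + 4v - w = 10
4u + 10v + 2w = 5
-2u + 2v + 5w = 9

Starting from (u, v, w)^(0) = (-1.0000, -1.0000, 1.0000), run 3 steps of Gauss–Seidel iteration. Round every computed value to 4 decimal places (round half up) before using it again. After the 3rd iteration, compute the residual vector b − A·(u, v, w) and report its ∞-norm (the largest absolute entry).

0.4096

Iteration 1:
  u = (10 - (4)·-1.0000 - (-1)·1.0000) / (-6) = -2.5000
  v = (5 - (4)·-2.5000 - (2)·1.0000) / (10) = 1.3000
  w = (9 - (-2)·-2.5000 - (2)·1.3000) / (5) = 0.2800
Iteration 2:
  u = (10 - (4)·1.3000 - (-1)·0.2800) / (-6) = -0.8467
  v = (5 - (4)·-0.8467 - (2)·0.2800) / (10) = 0.7827
  w = (9 - (-2)·-0.8467 - (2)·0.7827) / (5) = 1.1482
Iteration 3:
  u = (10 - (4)·0.7827 - (-1)·1.1482) / (-6) = -1.3362
  v = (5 - (4)·-1.3362 - (2)·1.1482) / (10) = 0.8048
  w = (9 - (-2)·-1.3362 - (2)·0.8048) / (5) = 0.9436
Residual b − A·x = (-0.2928, 0.4096, 0.0000); ∞-norm = 0.4096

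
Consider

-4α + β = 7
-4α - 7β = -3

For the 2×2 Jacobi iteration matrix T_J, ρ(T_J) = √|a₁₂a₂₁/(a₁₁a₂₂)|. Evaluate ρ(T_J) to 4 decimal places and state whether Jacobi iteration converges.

0.3780

a₁₂a₂₁/(a₁₁a₂₂) = (1)·(-4) / ((-4)·(-7)) = -0.142857
ρ = √|-0.142857| = √0.142857 = 0.3780
ρ < 1, so Jacobi converges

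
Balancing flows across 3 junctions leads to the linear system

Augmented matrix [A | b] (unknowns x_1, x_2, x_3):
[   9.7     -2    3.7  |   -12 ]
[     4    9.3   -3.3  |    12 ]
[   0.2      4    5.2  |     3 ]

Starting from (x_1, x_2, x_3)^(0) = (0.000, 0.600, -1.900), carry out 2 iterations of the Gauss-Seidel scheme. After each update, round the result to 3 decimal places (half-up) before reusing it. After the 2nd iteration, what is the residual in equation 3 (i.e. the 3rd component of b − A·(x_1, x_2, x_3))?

-0.002

Iteration 1:
  x_1 = (-12 - (-2)·0.600 - (3.7)·-1.900) / (9.7) = -0.389
  x_2 = (12 - (4)·-0.389 - (-3.3)·-1.900) / (9.3) = 0.783
  x_3 = (3 - (0.2)·-0.389 - (4)·0.783) / (5.2) = -0.010
Iteration 2:
  x_1 = (-12 - (-2)·0.783 - (3.7)·-0.010) / (9.7) = -1.072
  x_2 = (12 - (4)·-1.072 - (-3.3)·-0.010) / (9.3) = 1.748
  x_3 = (3 - (0.2)·-1.072 - (4)·1.748) / (5.2) = -0.726
Residual b − A·x = (4.581, -2.364, -0.002)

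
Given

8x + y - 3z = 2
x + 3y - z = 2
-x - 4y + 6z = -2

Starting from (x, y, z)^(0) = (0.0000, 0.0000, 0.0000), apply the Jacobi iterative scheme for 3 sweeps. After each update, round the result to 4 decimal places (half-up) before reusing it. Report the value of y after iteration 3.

0.7037

Iteration 1:
  x = (2 - (1)·0.0000 - (-3)·0.0000) / (8) = 0.2500
  y = (2 - (1)·0.0000 - (-1)·0.0000) / (3) = 0.6667
  z = (-2 - (-1)·0.0000 - (-4)·0.0000) / (6) = -0.3333
Iteration 2:
  x = (2 - (1)·0.6667 - (-3)·-0.3333) / (8) = 0.0417
  y = (2 - (1)·0.2500 - (-1)·-0.3333) / (3) = 0.4722
  z = (-2 - (-1)·0.2500 - (-4)·0.6667) / (6) = 0.1528
Iteration 3:
  x = (2 - (1)·0.4722 - (-3)·0.1528) / (8) = 0.2483
  y = (2 - (1)·0.0417 - (-1)·0.1528) / (3) = 0.7037
  z = (-2 - (-1)·0.0417 - (-4)·0.4722) / (6) = -0.0116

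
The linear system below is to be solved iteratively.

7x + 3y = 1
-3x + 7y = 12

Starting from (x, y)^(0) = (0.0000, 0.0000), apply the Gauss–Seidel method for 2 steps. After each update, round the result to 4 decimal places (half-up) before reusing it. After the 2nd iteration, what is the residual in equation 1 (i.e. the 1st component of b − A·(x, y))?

0.9785

Iteration 1:
  x = (1 - (3)·0.0000) / (7) = 0.1429
  y = (12 - (-3)·0.1429) / (7) = 1.7755
Iteration 2:
  x = (1 - (3)·1.7755) / (7) = -0.6181
  y = (12 - (-3)·-0.6181) / (7) = 1.4494
Residual b − A·x = (0.9785, -0.0001)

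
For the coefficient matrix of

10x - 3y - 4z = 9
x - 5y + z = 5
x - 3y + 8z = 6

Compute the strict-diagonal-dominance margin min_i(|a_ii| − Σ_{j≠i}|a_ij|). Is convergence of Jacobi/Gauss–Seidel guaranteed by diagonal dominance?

row 1: |10| − (3+4) = 3
row 2: |-5| − (1+1) = 3
row 3: |8| − (1+3) = 4
minimum over rows = 3 → strictly diagonally dominant (convergence guaranteed)

3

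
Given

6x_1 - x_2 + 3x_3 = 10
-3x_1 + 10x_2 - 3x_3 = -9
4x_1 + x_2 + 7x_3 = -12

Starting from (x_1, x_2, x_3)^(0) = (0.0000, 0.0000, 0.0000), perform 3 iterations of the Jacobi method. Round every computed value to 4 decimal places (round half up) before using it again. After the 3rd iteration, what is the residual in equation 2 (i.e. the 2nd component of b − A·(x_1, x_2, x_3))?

0.0226

Iteration 1:
  x_1 = (10 - (-1)·0.0000 - (3)·0.0000) / (6) = 1.6667
  x_2 = (-9 - (-3)·0.0000 - (-3)·0.0000) / (10) = -0.9000
  x_3 = (-12 - (4)·0.0000 - (1)·0.0000) / (7) = -1.7143
Iteration 2:
  x_1 = (10 - (-1)·-0.9000 - (3)·-1.7143) / (6) = 2.3738
  x_2 = (-9 - (-3)·1.6667 - (-3)·-1.7143) / (10) = -0.9143
  x_3 = (-12 - (4)·1.6667 - (1)·-0.9000) / (7) = -2.5381
Iteration 3:
  x_1 = (10 - (-1)·-0.9143 - (3)·-2.5381) / (6) = 2.7833
  x_2 = (-9 - (-3)·2.3738 - (-3)·-2.5381) / (10) = -0.9493
  x_3 = (-12 - (4)·2.3738 - (1)·-0.9143) / (7) = -2.9401
Residual b − A·x = (1.1712, 0.0226, -1.6032)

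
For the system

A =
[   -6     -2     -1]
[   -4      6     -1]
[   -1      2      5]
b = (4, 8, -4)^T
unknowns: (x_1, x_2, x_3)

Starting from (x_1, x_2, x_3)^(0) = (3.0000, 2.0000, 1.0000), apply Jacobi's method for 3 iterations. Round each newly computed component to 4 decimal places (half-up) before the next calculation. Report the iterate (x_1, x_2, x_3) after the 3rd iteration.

Iteration 1:
  x_1 = (4 - (-2)·2.0000 - (-1)·1.0000) / (-6) = -1.5000
  x_2 = (8 - (-4)·3.0000 - (-1)·1.0000) / (6) = 3.5000
  x_3 = (-4 - (-1)·3.0000 - (2)·2.0000) / (5) = -1.0000
Iteration 2:
  x_1 = (4 - (-2)·3.5000 - (-1)·-1.0000) / (-6) = -1.6667
  x_2 = (8 - (-4)·-1.5000 - (-1)·-1.0000) / (6) = 0.1667
  x_3 = (-4 - (-1)·-1.5000 - (2)·3.5000) / (5) = -2.5000
Iteration 3:
  x_1 = (4 - (-2)·0.1667 - (-1)·-2.5000) / (-6) = -0.3056
  x_2 = (8 - (-4)·-1.6667 - (-1)·-2.5000) / (6) = -0.1945
  x_3 = (-4 - (-1)·-1.6667 - (2)·0.1667) / (5) = -1.2000

(-0.3056, -0.1945, -1.2000)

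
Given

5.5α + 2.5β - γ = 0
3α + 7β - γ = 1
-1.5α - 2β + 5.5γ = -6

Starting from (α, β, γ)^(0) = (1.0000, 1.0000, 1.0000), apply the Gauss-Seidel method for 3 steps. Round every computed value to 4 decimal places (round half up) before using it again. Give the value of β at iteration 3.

0.0994

Iteration 1:
  α = (0 - (2.5)·1.0000 - (-1)·1.0000) / (5.5) = -0.2727
  β = (1 - (3)·-0.2727 - (-1)·1.0000) / (7) = 0.4026
  γ = (-6 - (-1.5)·-0.2727 - (-2)·0.4026) / (5.5) = -1.0189
Iteration 2:
  α = (0 - (2.5)·0.4026 - (-1)·-1.0189) / (5.5) = -0.3683
  β = (1 - (3)·-0.3683 - (-1)·-1.0189) / (7) = 0.1551
  γ = (-6 - (-1.5)·-0.3683 - (-2)·0.1551) / (5.5) = -1.1350
Iteration 3:
  α = (0 - (2.5)·0.1551 - (-1)·-1.1350) / (5.5) = -0.2769
  β = (1 - (3)·-0.2769 - (-1)·-1.1350) / (7) = 0.0994
  γ = (-6 - (-1.5)·-0.2769 - (-2)·0.0994) / (5.5) = -1.1303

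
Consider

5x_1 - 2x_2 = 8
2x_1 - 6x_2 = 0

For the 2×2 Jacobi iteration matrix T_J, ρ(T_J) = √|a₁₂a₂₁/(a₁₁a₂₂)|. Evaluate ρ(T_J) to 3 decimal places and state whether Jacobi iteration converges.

a₁₂a₂₁/(a₁₁a₂₂) = (-2)·(2) / ((5)·(-6)) = 0.133333
ρ = √|0.133333| = √0.133333 = 0.365
ρ < 1, so Jacobi converges

0.365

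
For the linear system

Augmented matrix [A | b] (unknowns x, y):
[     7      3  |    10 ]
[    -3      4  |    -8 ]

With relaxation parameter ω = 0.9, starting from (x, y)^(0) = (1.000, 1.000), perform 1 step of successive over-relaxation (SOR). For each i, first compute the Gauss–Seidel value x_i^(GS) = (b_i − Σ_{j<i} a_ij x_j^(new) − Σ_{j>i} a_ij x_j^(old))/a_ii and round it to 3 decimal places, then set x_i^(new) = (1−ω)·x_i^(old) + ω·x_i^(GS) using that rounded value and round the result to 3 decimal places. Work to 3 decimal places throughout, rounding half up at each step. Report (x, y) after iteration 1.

Iteration 1:
  x: GS value = (10 - (3)·1.000) / (7) = 1.000;  x ← (1−ω)·1.000 + ω·1.000 = 1.000
  y: GS value = (-8 - (-3)·1.000) / (4) = -1.250;  y ← (1−ω)·1.000 + ω·-1.250 = -1.025

(1.000, -1.025)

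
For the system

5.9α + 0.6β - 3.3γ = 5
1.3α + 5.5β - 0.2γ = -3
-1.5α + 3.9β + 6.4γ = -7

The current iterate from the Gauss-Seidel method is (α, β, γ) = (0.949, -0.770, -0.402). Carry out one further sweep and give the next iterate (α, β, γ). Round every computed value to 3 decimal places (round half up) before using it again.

(0.701, -0.726, -0.487)

One sweep:
  α = (5 - (0.6)·-0.770 - (-3.3)·-0.402) / (5.9) = 0.701
  β = (-3 - (1.3)·0.701 - (-0.2)·-0.402) / (5.5) = -0.726
  γ = (-7 - (-1.5)·0.701 - (3.9)·-0.726) / (6.4) = -0.487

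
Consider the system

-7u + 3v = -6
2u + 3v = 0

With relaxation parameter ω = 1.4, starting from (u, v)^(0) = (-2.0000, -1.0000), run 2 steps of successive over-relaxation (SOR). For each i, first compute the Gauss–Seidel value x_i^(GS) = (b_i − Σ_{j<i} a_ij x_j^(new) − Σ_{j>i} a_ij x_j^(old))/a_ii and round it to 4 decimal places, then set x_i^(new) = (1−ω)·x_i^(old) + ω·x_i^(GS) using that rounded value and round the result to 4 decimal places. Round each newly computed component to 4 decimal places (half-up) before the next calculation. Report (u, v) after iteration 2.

Iteration 1:
  u: GS value = (-6 - (3)·-1.0000) / (-7) = 0.4286;  u ← (1−ω)·-2.0000 + ω·0.4286 = 1.4000
  v: GS value = (0 - (2)·1.4000) / (3) = -0.9333;  v ← (1−ω)·-1.0000 + ω·-0.9333 = -0.9066
Iteration 2:
  u: GS value = (-6 - (3)·-0.9066) / (-7) = 0.4686;  u ← (1−ω)·1.4000 + ω·0.4686 = 0.0960
  v: GS value = (0 - (2)·0.0960) / (3) = -0.0640;  v ← (1−ω)·-0.9066 + ω·-0.0640 = 0.2730

(0.0960, 0.2730)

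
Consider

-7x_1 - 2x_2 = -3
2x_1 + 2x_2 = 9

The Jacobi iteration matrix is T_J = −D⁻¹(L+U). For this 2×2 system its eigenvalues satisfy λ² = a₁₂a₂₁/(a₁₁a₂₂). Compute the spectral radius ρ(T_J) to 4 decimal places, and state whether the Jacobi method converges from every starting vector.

a₁₂a₂₁/(a₁₁a₂₂) = (-2)·(2) / ((-7)·(2)) = 0.285714
ρ = √|0.285714| = √0.285714 = 0.5345
ρ < 1, so Jacobi converges

0.5345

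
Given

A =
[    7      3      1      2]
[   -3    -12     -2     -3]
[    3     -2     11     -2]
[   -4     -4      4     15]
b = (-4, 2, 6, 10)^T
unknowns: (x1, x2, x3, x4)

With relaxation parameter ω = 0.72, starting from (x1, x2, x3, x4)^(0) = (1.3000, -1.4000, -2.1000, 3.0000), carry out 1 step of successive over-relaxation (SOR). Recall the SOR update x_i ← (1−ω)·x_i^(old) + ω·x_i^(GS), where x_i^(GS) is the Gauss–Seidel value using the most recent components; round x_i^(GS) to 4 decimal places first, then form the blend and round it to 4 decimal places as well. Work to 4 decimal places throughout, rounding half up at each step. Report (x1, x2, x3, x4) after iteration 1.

(-0.0166, -0.7970, 0.0964, 1.1453)

Iteration 1:
  x1: GS value = (-4 - (3)·-1.4000 - (1)·-2.1000 - (2)·3.0000) / (7) = -0.5286;  x1 ← (1−ω)·1.3000 + ω·-0.5286 = -0.0166
  x2: GS value = (2 - (-3)·-0.0166 - (-2)·-2.1000 - (-3)·3.0000) / (-12) = -0.5625;  x2 ← (1−ω)·-1.4000 + ω·-0.5625 = -0.7970
  x3: GS value = (6 - (3)·-0.0166 - (-2)·-0.7970 - (-2)·3.0000) / (11) = 0.9505;  x3 ← (1−ω)·-2.1000 + ω·0.9505 = 0.0964
  x4: GS value = (10 - (-4)·-0.0166 - (-4)·-0.7970 - (4)·0.0964) / (15) = 0.4240;  x4 ← (1−ω)·3.0000 + ω·0.4240 = 1.1453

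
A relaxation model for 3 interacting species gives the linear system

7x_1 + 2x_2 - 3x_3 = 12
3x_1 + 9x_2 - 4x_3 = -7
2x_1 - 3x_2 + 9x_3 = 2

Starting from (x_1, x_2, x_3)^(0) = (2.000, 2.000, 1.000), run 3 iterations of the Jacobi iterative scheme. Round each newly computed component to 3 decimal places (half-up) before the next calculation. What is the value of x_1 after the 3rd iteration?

Iteration 1:
  x_1 = (12 - (2)·2.000 - (-3)·1.000) / (7) = 1.571
  x_2 = (-7 - (3)·2.000 - (-4)·1.000) / (9) = -1.000
  x_3 = (2 - (2)·2.000 - (-3)·2.000) / (9) = 0.444
Iteration 2:
  x_1 = (12 - (2)·-1.000 - (-3)·0.444) / (7) = 2.190
  x_2 = (-7 - (3)·1.571 - (-4)·0.444) / (9) = -1.104
  x_3 = (2 - (2)·1.571 - (-3)·-1.000) / (9) = -0.460
Iteration 3:
  x_1 = (12 - (2)·-1.104 - (-3)·-0.460) / (7) = 1.833
  x_2 = (-7 - (3)·2.190 - (-4)·-0.460) / (9) = -1.712
  x_3 = (2 - (2)·2.190 - (-3)·-1.104) / (9) = -0.632

1.833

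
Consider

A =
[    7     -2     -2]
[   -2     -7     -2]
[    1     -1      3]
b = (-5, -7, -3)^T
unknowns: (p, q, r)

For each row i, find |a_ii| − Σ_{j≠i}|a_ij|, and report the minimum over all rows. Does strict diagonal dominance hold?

row 1: |7| − (2+2) = 3
row 2: |-7| − (2+2) = 3
row 3: |3| − (1+1) = 1
minimum over rows = 1 → strictly diagonally dominant (convergence guaranteed)

1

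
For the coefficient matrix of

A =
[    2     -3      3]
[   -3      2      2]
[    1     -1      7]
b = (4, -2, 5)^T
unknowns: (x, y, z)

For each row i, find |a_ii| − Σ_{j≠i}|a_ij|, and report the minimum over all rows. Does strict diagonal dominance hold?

row 1: |2| − (3+3) = -4
row 2: |2| − (3+2) = -3
row 3: |7| − (1+1) = 5
minimum over rows = -4 → not strictly diagonally dominant

-4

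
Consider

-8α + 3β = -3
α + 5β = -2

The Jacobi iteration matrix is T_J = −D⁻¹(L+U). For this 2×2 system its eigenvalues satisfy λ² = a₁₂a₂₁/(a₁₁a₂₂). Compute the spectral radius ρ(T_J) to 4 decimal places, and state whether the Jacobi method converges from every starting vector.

a₁₂a₂₁/(a₁₁a₂₂) = (3)·(1) / ((-8)·(5)) = -0.075000
ρ = √|-0.075000| = √0.075000 = 0.2739
ρ < 1, so Jacobi converges

0.2739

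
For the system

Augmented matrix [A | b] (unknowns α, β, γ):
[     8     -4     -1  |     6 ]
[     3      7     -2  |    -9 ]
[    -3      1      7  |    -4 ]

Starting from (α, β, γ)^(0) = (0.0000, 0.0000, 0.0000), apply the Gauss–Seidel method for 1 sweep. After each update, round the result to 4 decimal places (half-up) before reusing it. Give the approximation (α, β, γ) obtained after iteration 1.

(0.7500, -1.6071, -0.0204)

Iteration 1:
  α = (6 - (-4)·0.0000 - (-1)·0.0000) / (8) = 0.7500
  β = (-9 - (3)·0.7500 - (-2)·0.0000) / (7) = -1.6071
  γ = (-4 - (-3)·0.7500 - (1)·-1.6071) / (7) = -0.0204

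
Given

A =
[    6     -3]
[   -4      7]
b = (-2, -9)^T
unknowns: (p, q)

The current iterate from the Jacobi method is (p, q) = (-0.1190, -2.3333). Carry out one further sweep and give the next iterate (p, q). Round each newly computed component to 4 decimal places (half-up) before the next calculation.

(-1.5000, -1.3537)

One sweep:
  p = (-2 - (-3)·-2.3333) / (6) = -1.5000
  q = (-9 - (-4)·-0.1190) / (7) = -1.3537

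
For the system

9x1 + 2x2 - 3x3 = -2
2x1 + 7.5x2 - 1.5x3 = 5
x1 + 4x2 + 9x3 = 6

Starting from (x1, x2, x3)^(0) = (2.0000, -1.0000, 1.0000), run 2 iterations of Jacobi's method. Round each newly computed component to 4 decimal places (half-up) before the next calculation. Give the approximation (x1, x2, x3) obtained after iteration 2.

Iteration 1:
  x1 = (-2 - (2)·-1.0000 - (-3)·1.0000) / (9) = 0.3333
  x2 = (5 - (2)·2.0000 - (-1.5)·1.0000) / (7.5) = 0.3333
  x3 = (6 - (1)·2.0000 - (4)·-1.0000) / (9) = 0.8889
Iteration 2:
  x1 = (-2 - (2)·0.3333 - (-3)·0.8889) / (9) = 0.0000
  x2 = (5 - (2)·0.3333 - (-1.5)·0.8889) / (7.5) = 0.7556
  x3 = (6 - (1)·0.3333 - (4)·0.3333) / (9) = 0.4815

(0.0000, 0.7556, 0.4815)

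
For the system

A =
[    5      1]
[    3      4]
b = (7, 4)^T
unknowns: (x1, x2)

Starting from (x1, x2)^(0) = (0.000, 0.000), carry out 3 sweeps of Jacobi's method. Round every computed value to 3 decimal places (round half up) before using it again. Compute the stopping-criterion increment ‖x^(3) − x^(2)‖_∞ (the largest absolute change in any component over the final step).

0.210

Iteration 1:
  x1 = (7 - (1)·0.000) / (5) = 1.400
  x2 = (4 - (3)·0.000) / (4) = 1.000
Iteration 2:
  x1 = (7 - (1)·1.000) / (5) = 1.200
  x2 = (4 - (3)·1.400) / (4) = -0.050
Iteration 3:
  x1 = (7 - (1)·-0.050) / (5) = 1.410
  x2 = (4 - (3)·1.200) / (4) = 0.100
Change: (0.210, 0.150) → max |·| = 0.210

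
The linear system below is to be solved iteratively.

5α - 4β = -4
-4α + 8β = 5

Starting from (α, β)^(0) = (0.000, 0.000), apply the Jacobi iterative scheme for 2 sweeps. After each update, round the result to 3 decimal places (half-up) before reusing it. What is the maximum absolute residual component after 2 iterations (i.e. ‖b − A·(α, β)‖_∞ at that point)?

Iteration 1:
  α = (-4 - (-4)·0.000) / (5) = -0.800
  β = (5 - (-4)·0.000) / (8) = 0.625
Iteration 2:
  α = (-4 - (-4)·0.625) / (5) = -0.300
  β = (5 - (-4)·-0.800) / (8) = 0.225
Residual b − A·x = (-1.600, 2.000); ∞-norm = 2.000

2.000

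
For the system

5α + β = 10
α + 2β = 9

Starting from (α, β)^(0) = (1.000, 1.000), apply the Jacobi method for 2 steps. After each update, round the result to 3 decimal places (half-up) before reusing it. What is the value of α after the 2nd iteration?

Iteration 1:
  α = (10 - (1)·1.000) / (5) = 1.800
  β = (9 - (1)·1.000) / (2) = 4.000
Iteration 2:
  α = (10 - (1)·4.000) / (5) = 1.200
  β = (9 - (1)·1.800) / (2) = 3.600

1.200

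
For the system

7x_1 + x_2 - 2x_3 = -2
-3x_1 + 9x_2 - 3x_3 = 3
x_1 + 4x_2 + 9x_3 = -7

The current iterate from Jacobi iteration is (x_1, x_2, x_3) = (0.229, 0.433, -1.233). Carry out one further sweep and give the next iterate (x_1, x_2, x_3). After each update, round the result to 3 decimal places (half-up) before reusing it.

(-0.700, -0.001, -0.996)

One sweep:
  x_1 = (-2 - (1)·0.433 - (-2)·-1.233) / (7) = -0.700
  x_2 = (3 - (-3)·0.229 - (-3)·-1.233) / (9) = -0.001
  x_3 = (-7 - (1)·0.229 - (4)·0.433) / (9) = -0.996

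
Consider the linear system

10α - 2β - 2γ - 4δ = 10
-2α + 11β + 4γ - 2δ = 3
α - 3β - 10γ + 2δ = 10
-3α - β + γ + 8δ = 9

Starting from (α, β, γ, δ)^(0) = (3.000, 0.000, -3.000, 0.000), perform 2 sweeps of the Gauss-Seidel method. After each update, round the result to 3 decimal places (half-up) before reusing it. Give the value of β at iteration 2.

Iteration 1:
  α = (10 - (-2)·0.000 - (-2)·-3.000 - (-4)·0.000) / (10) = 0.400
  β = (3 - (-2)·0.400 - (4)·-3.000 - (-2)·0.000) / (11) = 1.436
  γ = (10 - (1)·0.400 - (-3)·1.436 - (2)·0.000) / (-10) = -1.391
  δ = (9 - (-3)·0.400 - (-1)·1.436 - (1)·-1.391) / (8) = 1.628
Iteration 2:
  α = (10 - (-2)·1.436 - (-2)·-1.391 - (-4)·1.628) / (10) = 1.660
  β = (3 - (-2)·1.660 - (4)·-1.391 - (-2)·1.628) / (11) = 1.376
  γ = (10 - (1)·1.660 - (-3)·1.376 - (2)·1.628) / (-10) = -0.921
  δ = (9 - (-3)·1.660 - (-1)·1.376 - (1)·-0.921) / (8) = 2.035

1.376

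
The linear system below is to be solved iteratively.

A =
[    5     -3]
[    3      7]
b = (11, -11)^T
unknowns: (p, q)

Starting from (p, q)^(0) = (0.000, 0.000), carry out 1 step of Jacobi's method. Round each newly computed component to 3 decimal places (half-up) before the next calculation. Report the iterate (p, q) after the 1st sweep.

Iteration 1:
  p = (11 - (-3)·0.000) / (5) = 2.200
  q = (-11 - (3)·0.000) / (7) = -1.571

(2.200, -1.571)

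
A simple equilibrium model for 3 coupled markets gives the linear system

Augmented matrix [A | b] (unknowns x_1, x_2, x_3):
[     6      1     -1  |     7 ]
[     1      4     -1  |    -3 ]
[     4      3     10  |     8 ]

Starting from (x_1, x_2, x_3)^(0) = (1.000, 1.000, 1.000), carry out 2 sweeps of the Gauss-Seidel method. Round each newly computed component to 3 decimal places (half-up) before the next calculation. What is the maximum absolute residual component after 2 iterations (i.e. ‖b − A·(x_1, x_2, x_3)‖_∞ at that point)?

Iteration 1:
  x_1 = (7 - (1)·1.000 - (-1)·1.000) / (6) = 1.167
  x_2 = (-3 - (1)·1.167 - (-1)·1.000) / (4) = -0.792
  x_3 = (8 - (4)·1.167 - (3)·-0.792) / (10) = 0.571
Iteration 2:
  x_1 = (7 - (1)·-0.792 - (-1)·0.571) / (6) = 1.394
  x_2 = (-3 - (1)·1.394 - (-1)·0.571) / (4) = -0.956
  x_3 = (8 - (4)·1.394 - (3)·-0.956) / (10) = 0.529
Residual b − A·x = (0.121, -0.041, 0.002); ∞-norm = 0.121

0.121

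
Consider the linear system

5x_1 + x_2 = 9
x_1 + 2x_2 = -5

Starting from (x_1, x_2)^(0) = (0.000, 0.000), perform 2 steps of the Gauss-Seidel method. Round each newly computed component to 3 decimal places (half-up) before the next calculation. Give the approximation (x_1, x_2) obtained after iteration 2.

(2.480, -3.740)

Iteration 1:
  x_1 = (9 - (1)·0.000) / (5) = 1.800
  x_2 = (-5 - (1)·1.800) / (2) = -3.400
Iteration 2:
  x_1 = (9 - (1)·-3.400) / (5) = 2.480
  x_2 = (-5 - (1)·2.480) / (2) = -3.740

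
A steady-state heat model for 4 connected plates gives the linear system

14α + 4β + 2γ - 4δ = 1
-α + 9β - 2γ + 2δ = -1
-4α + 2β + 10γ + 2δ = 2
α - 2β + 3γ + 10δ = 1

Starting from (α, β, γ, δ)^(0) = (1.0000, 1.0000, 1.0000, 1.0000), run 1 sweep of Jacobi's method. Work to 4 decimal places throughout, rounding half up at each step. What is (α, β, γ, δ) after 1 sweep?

Iteration 1:
  α = (1 - (4)·1.0000 - (2)·1.0000 - (-4)·1.0000) / (14) = -0.0714
  β = (-1 - (-1)·1.0000 - (-2)·1.0000 - (2)·1.0000) / (9) = 0.0000
  γ = (2 - (-4)·1.0000 - (2)·1.0000 - (2)·1.0000) / (10) = 0.2000
  δ = (1 - (1)·1.0000 - (-2)·1.0000 - (3)·1.0000) / (10) = -0.1000

(-0.0714, 0.0000, 0.2000, -0.1000)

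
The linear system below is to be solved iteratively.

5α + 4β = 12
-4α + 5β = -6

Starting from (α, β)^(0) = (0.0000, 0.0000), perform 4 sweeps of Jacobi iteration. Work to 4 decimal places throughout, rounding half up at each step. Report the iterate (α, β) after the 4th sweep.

Iteration 1:
  α = (12 - (4)·0.0000) / (5) = 2.4000
  β = (-6 - (-4)·0.0000) / (5) = -1.2000
Iteration 2:
  α = (12 - (4)·-1.2000) / (5) = 3.3600
  β = (-6 - (-4)·2.4000) / (5) = 0.7200
Iteration 3:
  α = (12 - (4)·0.7200) / (5) = 1.8240
  β = (-6 - (-4)·3.3600) / (5) = 1.4880
Iteration 4:
  α = (12 - (4)·1.4880) / (5) = 1.2096
  β = (-6 - (-4)·1.8240) / (5) = 0.2592

(1.2096, 0.2592)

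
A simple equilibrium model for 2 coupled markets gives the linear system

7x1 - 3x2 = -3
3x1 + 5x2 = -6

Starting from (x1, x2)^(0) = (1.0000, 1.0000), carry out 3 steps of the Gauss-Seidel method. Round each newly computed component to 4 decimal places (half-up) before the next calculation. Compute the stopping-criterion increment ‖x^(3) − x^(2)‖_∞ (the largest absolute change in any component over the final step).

Iteration 1:
  x1 = (-3 - (-3)·1.0000) / (7) = 0.0000
  x2 = (-6 - (3)·0.0000) / (5) = -1.2000
Iteration 2:
  x1 = (-3 - (-3)·-1.2000) / (7) = -0.9429
  x2 = (-6 - (3)·-0.9429) / (5) = -0.6343
Iteration 3:
  x1 = (-3 - (-3)·-0.6343) / (7) = -0.7004
  x2 = (-6 - (3)·-0.7004) / (5) = -0.7798
Change: (0.2425, -0.1455) → max |·| = 0.2425

0.2425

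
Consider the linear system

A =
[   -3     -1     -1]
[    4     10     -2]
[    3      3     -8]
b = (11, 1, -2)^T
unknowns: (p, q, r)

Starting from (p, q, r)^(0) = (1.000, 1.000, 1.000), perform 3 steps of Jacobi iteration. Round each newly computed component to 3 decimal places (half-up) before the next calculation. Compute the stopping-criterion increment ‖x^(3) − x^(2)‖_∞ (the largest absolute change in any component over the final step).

0.937

Iteration 1:
  p = (11 - (-1)·1.000 - (-1)·1.000) / (-3) = -4.333
  q = (1 - (4)·1.000 - (-2)·1.000) / (10) = -0.100
  r = (-2 - (3)·1.000 - (3)·1.000) / (-8) = 1.000
Iteration 2:
  p = (11 - (-1)·-0.100 - (-1)·1.000) / (-3) = -3.967
  q = (1 - (4)·-4.333 - (-2)·1.000) / (10) = 2.033
  r = (-2 - (3)·-4.333 - (3)·-0.100) / (-8) = -1.412
Iteration 3:
  p = (11 - (-1)·2.033 - (-1)·-1.412) / (-3) = -3.874
  q = (1 - (4)·-3.967 - (-2)·-1.412) / (10) = 1.404
  r = (-2 - (3)·-3.967 - (3)·2.033) / (-8) = -0.475
Change: (0.093, -0.629, 0.937) → max |·| = 0.937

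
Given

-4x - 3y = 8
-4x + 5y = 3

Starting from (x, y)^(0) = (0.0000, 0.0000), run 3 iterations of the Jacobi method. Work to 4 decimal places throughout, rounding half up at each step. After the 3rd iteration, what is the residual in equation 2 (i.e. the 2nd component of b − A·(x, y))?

Iteration 1:
  x = (8 - (-3)·0.0000) / (-4) = -2.0000
  y = (3 - (-4)·0.0000) / (5) = 0.6000
Iteration 2:
  x = (8 - (-3)·0.6000) / (-4) = -2.4500
  y = (3 - (-4)·-2.0000) / (5) = -1.0000
Iteration 3:
  x = (8 - (-3)·-1.0000) / (-4) = -1.2500
  y = (3 - (-4)·-2.4500) / (5) = -1.3600
Residual b − A·x = (-1.0800, 4.8000)

4.8000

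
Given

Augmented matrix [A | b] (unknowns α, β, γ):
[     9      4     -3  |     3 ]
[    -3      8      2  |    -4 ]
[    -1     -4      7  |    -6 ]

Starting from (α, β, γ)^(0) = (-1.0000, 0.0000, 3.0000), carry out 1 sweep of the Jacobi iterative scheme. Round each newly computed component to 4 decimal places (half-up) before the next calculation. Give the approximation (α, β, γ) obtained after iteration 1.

(1.3333, -1.6250, -1.0000)

Iteration 1:
  α = (3 - (4)·0.0000 - (-3)·3.0000) / (9) = 1.3333
  β = (-4 - (-3)·-1.0000 - (2)·3.0000) / (8) = -1.6250
  γ = (-6 - (-1)·-1.0000 - (-4)·0.0000) / (7) = -1.0000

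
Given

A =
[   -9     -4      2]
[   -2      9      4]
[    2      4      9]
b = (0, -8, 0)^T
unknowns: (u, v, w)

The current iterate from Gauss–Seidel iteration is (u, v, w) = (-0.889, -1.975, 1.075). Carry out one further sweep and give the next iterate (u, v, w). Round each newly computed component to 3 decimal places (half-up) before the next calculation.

One sweep:
  u = (0 - (-4)·-1.975 - (2)·1.075) / (-9) = 1.117
  v = (-8 - (-2)·1.117 - (4)·1.075) / (9) = -1.118
  w = (0 - (2)·1.117 - (4)·-1.118) / (9) = 0.249

(1.117, -1.118, 0.249)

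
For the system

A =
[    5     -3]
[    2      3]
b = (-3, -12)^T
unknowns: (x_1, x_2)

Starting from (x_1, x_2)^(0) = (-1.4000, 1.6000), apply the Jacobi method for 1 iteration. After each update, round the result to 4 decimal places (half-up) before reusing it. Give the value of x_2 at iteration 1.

-3.0667

Iteration 1:
  x_1 = (-3 - (-3)·1.6000) / (5) = 0.3600
  x_2 = (-12 - (2)·-1.4000) / (3) = -3.0667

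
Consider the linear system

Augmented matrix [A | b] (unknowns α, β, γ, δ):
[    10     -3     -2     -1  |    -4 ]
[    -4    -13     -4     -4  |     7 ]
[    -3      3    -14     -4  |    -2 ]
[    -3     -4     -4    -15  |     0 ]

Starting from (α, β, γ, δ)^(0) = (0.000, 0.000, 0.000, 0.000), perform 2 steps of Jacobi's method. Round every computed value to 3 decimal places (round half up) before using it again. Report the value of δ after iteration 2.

0.185

Iteration 1:
  α = (-4 - (-3)·0.000 - (-2)·0.000 - (-1)·0.000) / (10) = -0.400
  β = (7 - (-4)·0.000 - (-4)·0.000 - (-4)·0.000) / (-13) = -0.538
  γ = (-2 - (-3)·0.000 - (3)·0.000 - (-4)·0.000) / (-14) = 0.143
  δ = (0 - (-3)·0.000 - (-4)·0.000 - (-4)·0.000) / (-15) = 0.000
Iteration 2:
  α = (-4 - (-3)·-0.538 - (-2)·0.143 - (-1)·0.000) / (10) = -0.533
  β = (7 - (-4)·-0.400 - (-4)·0.143 - (-4)·0.000) / (-13) = -0.459
  γ = (-2 - (-3)·-0.400 - (3)·-0.538 - (-4)·0.000) / (-14) = 0.113
  δ = (0 - (-3)·-0.400 - (-4)·-0.538 - (-4)·0.143) / (-15) = 0.185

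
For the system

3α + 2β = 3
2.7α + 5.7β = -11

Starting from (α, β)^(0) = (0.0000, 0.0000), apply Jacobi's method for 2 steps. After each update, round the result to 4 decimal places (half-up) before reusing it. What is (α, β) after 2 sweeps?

Iteration 1:
  α = (3 - (2)·0.0000) / (3) = 1.0000
  β = (-11 - (2.7)·0.0000) / (5.7) = -1.9298
Iteration 2:
  α = (3 - (2)·-1.9298) / (3) = 2.2865
  β = (-11 - (2.7)·1.0000) / (5.7) = -2.4035

(2.2865, -2.4035)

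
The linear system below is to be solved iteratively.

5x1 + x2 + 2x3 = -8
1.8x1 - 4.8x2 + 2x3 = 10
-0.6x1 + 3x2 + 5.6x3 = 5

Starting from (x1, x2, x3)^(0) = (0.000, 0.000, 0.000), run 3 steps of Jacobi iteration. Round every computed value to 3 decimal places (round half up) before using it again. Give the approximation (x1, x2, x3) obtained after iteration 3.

(-1.873, -1.896, 1.966)

Iteration 1:
  x1 = (-8 - (1)·0.000 - (2)·0.000) / (5) = -1.600
  x2 = (10 - (1.8)·0.000 - (2)·0.000) / (-4.8) = -2.083
  x3 = (5 - (-0.6)·0.000 - (3)·0.000) / (5.6) = 0.893
Iteration 2:
  x1 = (-8 - (1)·-2.083 - (2)·0.893) / (5) = -1.541
  x2 = (10 - (1.8)·-1.600 - (2)·0.893) / (-4.8) = -2.311
  x3 = (5 - (-0.6)·-1.600 - (3)·-2.083) / (5.6) = 1.837
Iteration 3:
  x1 = (-8 - (1)·-2.311 - (2)·1.837) / (5) = -1.873
  x2 = (10 - (1.8)·-1.541 - (2)·1.837) / (-4.8) = -1.896
  x3 = (5 - (-0.6)·-1.541 - (3)·-2.311) / (5.6) = 1.966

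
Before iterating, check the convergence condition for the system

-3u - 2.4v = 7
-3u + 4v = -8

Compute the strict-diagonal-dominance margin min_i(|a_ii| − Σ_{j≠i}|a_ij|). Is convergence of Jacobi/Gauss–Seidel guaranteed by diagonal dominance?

0.6

row 1: |-3| − (2.4) = 0.6
row 2: |4| − (3) = 1
minimum over rows = 0.6 → strictly diagonally dominant (convergence guaranteed)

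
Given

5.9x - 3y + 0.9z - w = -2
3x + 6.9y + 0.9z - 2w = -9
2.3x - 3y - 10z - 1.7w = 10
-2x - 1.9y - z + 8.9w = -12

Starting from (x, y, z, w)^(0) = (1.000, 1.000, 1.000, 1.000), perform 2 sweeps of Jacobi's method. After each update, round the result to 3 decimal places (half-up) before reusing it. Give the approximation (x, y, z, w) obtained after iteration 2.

Iteration 1:
  x = (-2 - (-3)·1.000 - (0.9)·1.000 - (-1)·1.000) / (5.9) = 0.186
  y = (-9 - (3)·1.000 - (0.9)·1.000 - (-2)·1.000) / (6.9) = -1.580
  z = (10 - (2.3)·1.000 - (-3)·1.000 - (-1.7)·1.000) / (-10) = -1.240
  w = (-12 - (-2)·1.000 - (-1.9)·1.000 - (-1)·1.000) / (8.9) = -0.798
Iteration 2:
  x = (-2 - (-3)·-1.580 - (0.9)·-1.240 - (-1)·-0.798) / (5.9) = -1.088
  y = (-9 - (3)·0.186 - (0.9)·-1.240 - (-2)·-0.798) / (6.9) = -1.455
  z = (10 - (2.3)·0.186 - (-3)·-1.580 - (-1.7)·-0.798) / (-10) = -0.348
  w = (-12 - (-2)·0.186 - (-1.9)·-1.580 - (-1)·-1.240) / (8.9) = -1.783

(-1.088, -1.455, -0.348, -1.783)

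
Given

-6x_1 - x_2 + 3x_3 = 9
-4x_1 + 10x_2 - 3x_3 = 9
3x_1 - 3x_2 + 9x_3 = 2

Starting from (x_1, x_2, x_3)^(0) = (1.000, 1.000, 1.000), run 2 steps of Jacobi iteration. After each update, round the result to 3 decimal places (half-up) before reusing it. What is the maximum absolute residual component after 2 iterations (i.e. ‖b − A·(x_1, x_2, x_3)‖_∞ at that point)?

3.871

Iteration 1:
  x_1 = (9 - (-1)·1.000 - (3)·1.000) / (-6) = -1.167
  x_2 = (9 - (-4)·1.000 - (-3)·1.000) / (10) = 1.600
  x_3 = (2 - (3)·1.000 - (-3)·1.000) / (9) = 0.222
Iteration 2:
  x_1 = (9 - (-1)·1.600 - (3)·0.222) / (-6) = -1.656
  x_2 = (9 - (-4)·-1.167 - (-3)·0.222) / (10) = 0.500
  x_3 = (2 - (3)·-1.167 - (-3)·1.600) / (9) = 1.145
Residual b − A·x = (-3.871, 0.811, -1.837); ∞-norm = 3.871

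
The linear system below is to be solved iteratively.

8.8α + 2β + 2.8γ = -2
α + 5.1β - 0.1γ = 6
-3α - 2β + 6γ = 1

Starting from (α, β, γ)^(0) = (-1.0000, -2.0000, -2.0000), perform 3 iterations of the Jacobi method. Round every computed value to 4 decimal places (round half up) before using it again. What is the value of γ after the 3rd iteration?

Iteration 1:
  α = (-2 - (2)·-2.0000 - (2.8)·-2.0000) / (8.8) = 0.8636
  β = (6 - (1)·-1.0000 - (-0.1)·-2.0000) / (5.1) = 1.3333
  γ = (1 - (-3)·-1.0000 - (-2)·-2.0000) / (6) = -1.0000
Iteration 2:
  α = (-2 - (2)·1.3333 - (2.8)·-1.0000) / (8.8) = -0.2121
  β = (6 - (1)·0.8636 - (-0.1)·-1.0000) / (5.1) = 0.9875
  γ = (1 - (-3)·0.8636 - (-2)·1.3333) / (6) = 1.0429
Iteration 3:
  α = (-2 - (2)·0.9875 - (2.8)·1.0429) / (8.8) = -0.7835
  β = (6 - (1)·-0.2121 - (-0.1)·1.0429) / (5.1) = 1.2385
  γ = (1 - (-3)·-0.2121 - (-2)·0.9875) / (6) = 0.3898

0.3898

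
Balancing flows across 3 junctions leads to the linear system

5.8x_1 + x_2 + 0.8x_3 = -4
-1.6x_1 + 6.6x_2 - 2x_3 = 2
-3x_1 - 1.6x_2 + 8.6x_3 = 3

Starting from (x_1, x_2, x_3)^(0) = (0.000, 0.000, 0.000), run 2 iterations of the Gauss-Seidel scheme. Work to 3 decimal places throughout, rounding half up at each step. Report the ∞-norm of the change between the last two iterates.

Iteration 1:
  x_1 = (-4 - (1)·0.000 - (0.8)·0.000) / (5.8) = -0.690
  x_2 = (2 - (-1.6)·-0.690 - (-2)·0.000) / (6.6) = 0.136
  x_3 = (3 - (-3)·-0.690 - (-1.6)·0.136) / (8.6) = 0.133
Iteration 2:
  x_1 = (-4 - (1)·0.136 - (0.8)·0.133) / (5.8) = -0.731
  x_2 = (2 - (-1.6)·-0.731 - (-2)·0.133) / (6.6) = 0.166
  x_3 = (3 - (-3)·-0.731 - (-1.6)·0.166) / (8.6) = 0.125
Change: (-0.041, 0.030, -0.008) → max |·| = 0.041

0.041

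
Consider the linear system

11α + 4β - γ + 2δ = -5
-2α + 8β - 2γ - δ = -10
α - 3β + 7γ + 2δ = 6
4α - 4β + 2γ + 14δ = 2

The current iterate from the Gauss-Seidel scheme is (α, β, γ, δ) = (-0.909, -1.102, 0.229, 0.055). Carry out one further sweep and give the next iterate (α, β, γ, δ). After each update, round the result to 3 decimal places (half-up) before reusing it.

(-0.043, -1.197, 0.335, -0.235)

One sweep:
  α = (-5 - (4)·-1.102 - (-1)·0.229 - (2)·0.055) / (11) = -0.043
  β = (-10 - (-2)·-0.043 - (-2)·0.229 - (-1)·0.055) / (8) = -1.197
  γ = (6 - (1)·-0.043 - (-3)·-1.197 - (2)·0.055) / (7) = 0.335
  δ = (2 - (4)·-0.043 - (-4)·-1.197 - (2)·0.335) / (14) = -0.235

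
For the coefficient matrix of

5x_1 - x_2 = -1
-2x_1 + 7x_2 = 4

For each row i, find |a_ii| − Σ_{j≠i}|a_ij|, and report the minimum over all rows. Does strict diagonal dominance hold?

row 1: |5| − (1) = 4
row 2: |7| − (2) = 5
minimum over rows = 4 → strictly diagonally dominant (convergence guaranteed)

4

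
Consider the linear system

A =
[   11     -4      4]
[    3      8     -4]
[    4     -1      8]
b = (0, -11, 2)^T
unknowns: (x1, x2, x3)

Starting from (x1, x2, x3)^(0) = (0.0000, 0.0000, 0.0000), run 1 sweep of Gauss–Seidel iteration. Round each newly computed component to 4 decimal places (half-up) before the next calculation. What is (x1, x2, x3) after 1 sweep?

(0.0000, -1.3750, 0.0781)

Iteration 1:
  x1 = (0 - (-4)·0.0000 - (4)·0.0000) / (11) = 0.0000
  x2 = (-11 - (3)·0.0000 - (-4)·0.0000) / (8) = -1.3750
  x3 = (2 - (4)·0.0000 - (-1)·-1.3750) / (8) = 0.0781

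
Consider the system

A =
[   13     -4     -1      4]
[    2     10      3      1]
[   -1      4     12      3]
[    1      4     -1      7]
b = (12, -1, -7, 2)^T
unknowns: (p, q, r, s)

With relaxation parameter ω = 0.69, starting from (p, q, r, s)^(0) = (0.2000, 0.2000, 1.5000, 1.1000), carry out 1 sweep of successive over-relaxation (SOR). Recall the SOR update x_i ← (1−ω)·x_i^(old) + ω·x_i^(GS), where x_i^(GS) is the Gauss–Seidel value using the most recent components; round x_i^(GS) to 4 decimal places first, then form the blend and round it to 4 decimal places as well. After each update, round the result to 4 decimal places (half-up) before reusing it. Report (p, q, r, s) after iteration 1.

(0.5874, -0.4745, 0.0157, 0.6689)

Iteration 1:
  p: GS value = (12 - (-4)·0.2000 - (-1)·1.5000 - (4)·1.1000) / (13) = 0.7615;  p ← (1−ω)·0.2000 + ω·0.7615 = 0.5874
  q: GS value = (-1 - (2)·0.5874 - (3)·1.5000 - (1)·1.1000) / (10) = -0.7775;  q ← (1−ω)·0.2000 + ω·-0.7775 = -0.4745
  r: GS value = (-7 - (-1)·0.5874 - (4)·-0.4745 - (3)·1.1000) / (12) = -0.6512;  r ← (1−ω)·1.5000 + ω·-0.6512 = 0.0157
  s: GS value = (2 - (1)·0.5874 - (4)·-0.4745 - (-1)·0.0157) / (7) = 0.4752;  s ← (1−ω)·1.1000 + ω·0.4752 = 0.6689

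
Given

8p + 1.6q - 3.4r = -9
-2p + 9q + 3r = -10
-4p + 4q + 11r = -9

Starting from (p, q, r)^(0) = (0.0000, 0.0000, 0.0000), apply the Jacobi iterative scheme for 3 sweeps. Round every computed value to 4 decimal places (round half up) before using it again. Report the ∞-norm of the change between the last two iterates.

0.0539

Iteration 1:
  p = (-9 - (1.6)·0.0000 - (-3.4)·0.0000) / (8) = -1.1250
  q = (-10 - (-2)·0.0000 - (3)·0.0000) / (9) = -1.1111
  r = (-9 - (-4)·0.0000 - (4)·0.0000) / (11) = -0.8182
Iteration 2:
  p = (-9 - (1.6)·-1.1111 - (-3.4)·-0.8182) / (8) = -1.2505
  q = (-10 - (-2)·-1.1250 - (3)·-0.8182) / (9) = -1.0884
  r = (-9 - (-4)·-1.1250 - (4)·-1.1111) / (11) = -0.8232
Iteration 3:
  p = (-9 - (1.6)·-1.0884 - (-3.4)·-0.8232) / (8) = -1.2572
  q = (-10 - (-2)·-1.2505 - (3)·-0.8232) / (9) = -1.1146
  r = (-9 - (-4)·-1.2505 - (4)·-1.0884) / (11) = -0.8771
Change: (-0.0067, -0.0262, -0.0539) → max |·| = 0.0539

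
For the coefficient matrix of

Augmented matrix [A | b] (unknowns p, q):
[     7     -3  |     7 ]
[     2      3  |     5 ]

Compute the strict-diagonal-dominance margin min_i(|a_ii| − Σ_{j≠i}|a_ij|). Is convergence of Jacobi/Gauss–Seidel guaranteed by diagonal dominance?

row 1: |7| − (3) = 4
row 2: |3| − (2) = 1
minimum over rows = 1 → strictly diagonally dominant (convergence guaranteed)

1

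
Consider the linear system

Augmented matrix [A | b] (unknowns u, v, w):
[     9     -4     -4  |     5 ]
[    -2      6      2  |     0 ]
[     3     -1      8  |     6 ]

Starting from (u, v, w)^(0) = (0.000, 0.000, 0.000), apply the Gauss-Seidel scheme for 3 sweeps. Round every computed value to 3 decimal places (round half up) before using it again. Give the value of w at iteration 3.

Iteration 1:
  u = (5 - (-4)·0.000 - (-4)·0.000) / (9) = 0.556
  v = (0 - (-2)·0.556 - (2)·0.000) / (6) = 0.185
  w = (6 - (3)·0.556 - (-1)·0.185) / (8) = 0.565
Iteration 2:
  u = (5 - (-4)·0.185 - (-4)·0.565) / (9) = 0.889
  v = (0 - (-2)·0.889 - (2)·0.565) / (6) = 0.108
  w = (6 - (3)·0.889 - (-1)·0.108) / (8) = 0.430
Iteration 3:
  u = (5 - (-4)·0.108 - (-4)·0.430) / (9) = 0.795
  v = (0 - (-2)·0.795 - (2)·0.430) / (6) = 0.122
  w = (6 - (3)·0.795 - (-1)·0.122) / (8) = 0.467

0.467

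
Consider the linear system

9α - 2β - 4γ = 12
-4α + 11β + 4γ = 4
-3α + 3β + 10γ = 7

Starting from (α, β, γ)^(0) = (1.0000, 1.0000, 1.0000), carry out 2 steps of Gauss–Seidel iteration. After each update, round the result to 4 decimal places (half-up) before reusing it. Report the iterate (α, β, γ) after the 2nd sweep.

Iteration 1:
  α = (12 - (-2)·1.0000 - (-4)·1.0000) / (9) = 2.0000
  β = (4 - (-4)·2.0000 - (4)·1.0000) / (11) = 0.7273
  γ = (7 - (-3)·2.0000 - (3)·0.7273) / (10) = 1.0818
Iteration 2:
  α = (12 - (-2)·0.7273 - (-4)·1.0818) / (9) = 1.9758
  β = (4 - (-4)·1.9758 - (4)·1.0818) / (11) = 0.6887
  γ = (7 - (-3)·1.9758 - (3)·0.6887) / (10) = 1.0861

(1.9758, 0.6887, 1.0861)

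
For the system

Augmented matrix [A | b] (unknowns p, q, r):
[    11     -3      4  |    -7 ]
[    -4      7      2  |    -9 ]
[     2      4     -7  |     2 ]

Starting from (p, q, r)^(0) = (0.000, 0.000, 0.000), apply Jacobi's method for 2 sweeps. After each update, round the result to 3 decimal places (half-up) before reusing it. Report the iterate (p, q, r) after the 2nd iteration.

Iteration 1:
  p = (-7 - (-3)·0.000 - (4)·0.000) / (11) = -0.636
  q = (-9 - (-4)·0.000 - (2)·0.000) / (7) = -1.286
  r = (2 - (2)·0.000 - (4)·0.000) / (-7) = -0.286
Iteration 2:
  p = (-7 - (-3)·-1.286 - (4)·-0.286) / (11) = -0.883
  q = (-9 - (-4)·-0.636 - (2)·-0.286) / (7) = -1.567
  r = (2 - (2)·-0.636 - (4)·-1.286) / (-7) = -1.202

(-0.883, -1.567, -1.202)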